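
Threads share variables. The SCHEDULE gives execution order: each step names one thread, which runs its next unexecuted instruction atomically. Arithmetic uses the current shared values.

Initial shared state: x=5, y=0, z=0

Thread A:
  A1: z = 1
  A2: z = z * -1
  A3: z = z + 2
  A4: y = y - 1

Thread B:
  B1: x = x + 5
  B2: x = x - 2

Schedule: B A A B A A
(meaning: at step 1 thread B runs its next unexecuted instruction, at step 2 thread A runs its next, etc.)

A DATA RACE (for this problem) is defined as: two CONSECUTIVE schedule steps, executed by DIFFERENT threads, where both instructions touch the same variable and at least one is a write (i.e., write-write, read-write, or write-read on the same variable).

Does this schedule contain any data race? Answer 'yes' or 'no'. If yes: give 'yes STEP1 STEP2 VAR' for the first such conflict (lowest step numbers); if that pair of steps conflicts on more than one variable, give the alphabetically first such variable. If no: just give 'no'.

Answer: no

Derivation:
Steps 1,2: B(r=x,w=x) vs A(r=-,w=z). No conflict.
Steps 2,3: same thread (A). No race.
Steps 3,4: A(r=z,w=z) vs B(r=x,w=x). No conflict.
Steps 4,5: B(r=x,w=x) vs A(r=z,w=z). No conflict.
Steps 5,6: same thread (A). No race.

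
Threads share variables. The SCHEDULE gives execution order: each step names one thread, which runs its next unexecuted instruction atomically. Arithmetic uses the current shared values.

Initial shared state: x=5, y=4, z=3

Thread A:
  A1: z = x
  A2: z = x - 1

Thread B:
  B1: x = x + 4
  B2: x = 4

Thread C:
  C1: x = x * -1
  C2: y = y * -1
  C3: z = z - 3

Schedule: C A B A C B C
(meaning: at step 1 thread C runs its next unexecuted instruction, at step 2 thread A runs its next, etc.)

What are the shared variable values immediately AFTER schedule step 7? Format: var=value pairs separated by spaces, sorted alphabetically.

Answer: x=4 y=-4 z=-5

Derivation:
Step 1: thread C executes C1 (x = x * -1). Shared: x=-5 y=4 z=3. PCs: A@0 B@0 C@1
Step 2: thread A executes A1 (z = x). Shared: x=-5 y=4 z=-5. PCs: A@1 B@0 C@1
Step 3: thread B executes B1 (x = x + 4). Shared: x=-1 y=4 z=-5. PCs: A@1 B@1 C@1
Step 4: thread A executes A2 (z = x - 1). Shared: x=-1 y=4 z=-2. PCs: A@2 B@1 C@1
Step 5: thread C executes C2 (y = y * -1). Shared: x=-1 y=-4 z=-2. PCs: A@2 B@1 C@2
Step 6: thread B executes B2 (x = 4). Shared: x=4 y=-4 z=-2. PCs: A@2 B@2 C@2
Step 7: thread C executes C3 (z = z - 3). Shared: x=4 y=-4 z=-5. PCs: A@2 B@2 C@3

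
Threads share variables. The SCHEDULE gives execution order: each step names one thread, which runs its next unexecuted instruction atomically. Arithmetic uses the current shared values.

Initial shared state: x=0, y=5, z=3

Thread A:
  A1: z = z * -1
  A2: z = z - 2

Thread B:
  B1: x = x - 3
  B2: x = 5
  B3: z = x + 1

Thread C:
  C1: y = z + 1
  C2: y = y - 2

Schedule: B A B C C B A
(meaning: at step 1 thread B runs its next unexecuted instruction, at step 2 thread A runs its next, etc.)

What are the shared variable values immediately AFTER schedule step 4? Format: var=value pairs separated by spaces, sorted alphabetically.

Step 1: thread B executes B1 (x = x - 3). Shared: x=-3 y=5 z=3. PCs: A@0 B@1 C@0
Step 2: thread A executes A1 (z = z * -1). Shared: x=-3 y=5 z=-3. PCs: A@1 B@1 C@0
Step 3: thread B executes B2 (x = 5). Shared: x=5 y=5 z=-3. PCs: A@1 B@2 C@0
Step 4: thread C executes C1 (y = z + 1). Shared: x=5 y=-2 z=-3. PCs: A@1 B@2 C@1

Answer: x=5 y=-2 z=-3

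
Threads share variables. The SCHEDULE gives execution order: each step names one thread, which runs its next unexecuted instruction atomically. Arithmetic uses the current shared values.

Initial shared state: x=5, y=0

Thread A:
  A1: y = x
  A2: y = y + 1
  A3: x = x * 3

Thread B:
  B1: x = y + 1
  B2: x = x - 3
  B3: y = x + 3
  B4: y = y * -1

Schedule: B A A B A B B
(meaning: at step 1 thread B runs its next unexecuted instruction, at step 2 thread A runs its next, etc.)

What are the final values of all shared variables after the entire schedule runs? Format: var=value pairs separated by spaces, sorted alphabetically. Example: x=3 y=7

Step 1: thread B executes B1 (x = y + 1). Shared: x=1 y=0. PCs: A@0 B@1
Step 2: thread A executes A1 (y = x). Shared: x=1 y=1. PCs: A@1 B@1
Step 3: thread A executes A2 (y = y + 1). Shared: x=1 y=2. PCs: A@2 B@1
Step 4: thread B executes B2 (x = x - 3). Shared: x=-2 y=2. PCs: A@2 B@2
Step 5: thread A executes A3 (x = x * 3). Shared: x=-6 y=2. PCs: A@3 B@2
Step 6: thread B executes B3 (y = x + 3). Shared: x=-6 y=-3. PCs: A@3 B@3
Step 7: thread B executes B4 (y = y * -1). Shared: x=-6 y=3. PCs: A@3 B@4

Answer: x=-6 y=3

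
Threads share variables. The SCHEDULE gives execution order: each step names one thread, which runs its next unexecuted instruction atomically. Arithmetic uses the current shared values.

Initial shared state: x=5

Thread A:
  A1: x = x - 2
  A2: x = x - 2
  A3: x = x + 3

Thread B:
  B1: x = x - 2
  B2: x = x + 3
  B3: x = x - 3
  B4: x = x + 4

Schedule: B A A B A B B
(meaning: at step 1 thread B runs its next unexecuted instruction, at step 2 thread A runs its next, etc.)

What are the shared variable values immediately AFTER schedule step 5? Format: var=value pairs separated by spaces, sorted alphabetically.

Step 1: thread B executes B1 (x = x - 2). Shared: x=3. PCs: A@0 B@1
Step 2: thread A executes A1 (x = x - 2). Shared: x=1. PCs: A@1 B@1
Step 3: thread A executes A2 (x = x - 2). Shared: x=-1. PCs: A@2 B@1
Step 4: thread B executes B2 (x = x + 3). Shared: x=2. PCs: A@2 B@2
Step 5: thread A executes A3 (x = x + 3). Shared: x=5. PCs: A@3 B@2

Answer: x=5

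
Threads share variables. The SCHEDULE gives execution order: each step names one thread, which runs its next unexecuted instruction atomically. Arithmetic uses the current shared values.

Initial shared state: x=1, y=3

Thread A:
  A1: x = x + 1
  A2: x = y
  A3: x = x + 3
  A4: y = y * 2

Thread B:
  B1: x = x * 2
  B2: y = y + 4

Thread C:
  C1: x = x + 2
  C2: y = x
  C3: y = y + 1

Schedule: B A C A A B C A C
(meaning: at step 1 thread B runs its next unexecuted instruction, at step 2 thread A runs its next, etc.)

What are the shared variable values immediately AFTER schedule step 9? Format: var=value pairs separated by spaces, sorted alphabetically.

Step 1: thread B executes B1 (x = x * 2). Shared: x=2 y=3. PCs: A@0 B@1 C@0
Step 2: thread A executes A1 (x = x + 1). Shared: x=3 y=3. PCs: A@1 B@1 C@0
Step 3: thread C executes C1 (x = x + 2). Shared: x=5 y=3. PCs: A@1 B@1 C@1
Step 4: thread A executes A2 (x = y). Shared: x=3 y=3. PCs: A@2 B@1 C@1
Step 5: thread A executes A3 (x = x + 3). Shared: x=6 y=3. PCs: A@3 B@1 C@1
Step 6: thread B executes B2 (y = y + 4). Shared: x=6 y=7. PCs: A@3 B@2 C@1
Step 7: thread C executes C2 (y = x). Shared: x=6 y=6. PCs: A@3 B@2 C@2
Step 8: thread A executes A4 (y = y * 2). Shared: x=6 y=12. PCs: A@4 B@2 C@2
Step 9: thread C executes C3 (y = y + 1). Shared: x=6 y=13. PCs: A@4 B@2 C@3

Answer: x=6 y=13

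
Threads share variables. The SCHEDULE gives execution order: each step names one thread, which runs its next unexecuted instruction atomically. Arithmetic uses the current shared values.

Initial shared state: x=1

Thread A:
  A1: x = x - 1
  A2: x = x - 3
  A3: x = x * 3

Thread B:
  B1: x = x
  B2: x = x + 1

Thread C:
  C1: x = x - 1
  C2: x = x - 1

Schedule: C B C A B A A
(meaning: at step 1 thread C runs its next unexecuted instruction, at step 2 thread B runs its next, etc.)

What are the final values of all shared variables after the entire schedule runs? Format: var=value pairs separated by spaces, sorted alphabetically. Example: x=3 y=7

Step 1: thread C executes C1 (x = x - 1). Shared: x=0. PCs: A@0 B@0 C@1
Step 2: thread B executes B1 (x = x). Shared: x=0. PCs: A@0 B@1 C@1
Step 3: thread C executes C2 (x = x - 1). Shared: x=-1. PCs: A@0 B@1 C@2
Step 4: thread A executes A1 (x = x - 1). Shared: x=-2. PCs: A@1 B@1 C@2
Step 5: thread B executes B2 (x = x + 1). Shared: x=-1. PCs: A@1 B@2 C@2
Step 6: thread A executes A2 (x = x - 3). Shared: x=-4. PCs: A@2 B@2 C@2
Step 7: thread A executes A3 (x = x * 3). Shared: x=-12. PCs: A@3 B@2 C@2

Answer: x=-12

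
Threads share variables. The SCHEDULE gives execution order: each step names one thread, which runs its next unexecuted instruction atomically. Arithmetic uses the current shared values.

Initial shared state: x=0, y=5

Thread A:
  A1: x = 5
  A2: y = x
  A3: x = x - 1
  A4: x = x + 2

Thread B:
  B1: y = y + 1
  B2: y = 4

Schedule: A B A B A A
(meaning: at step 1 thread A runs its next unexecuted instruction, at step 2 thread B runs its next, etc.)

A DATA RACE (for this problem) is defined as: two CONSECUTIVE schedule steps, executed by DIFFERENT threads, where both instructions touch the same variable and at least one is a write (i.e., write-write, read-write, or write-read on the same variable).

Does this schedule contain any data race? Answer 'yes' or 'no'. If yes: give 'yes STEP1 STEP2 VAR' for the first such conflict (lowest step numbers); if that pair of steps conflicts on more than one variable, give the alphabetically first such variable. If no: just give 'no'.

Answer: yes 2 3 y

Derivation:
Steps 1,2: A(r=-,w=x) vs B(r=y,w=y). No conflict.
Steps 2,3: B(y = y + 1) vs A(y = x). RACE on y (W-W).
Steps 3,4: A(y = x) vs B(y = 4). RACE on y (W-W).
Steps 4,5: B(r=-,w=y) vs A(r=x,w=x). No conflict.
Steps 5,6: same thread (A). No race.
First conflict at steps 2,3.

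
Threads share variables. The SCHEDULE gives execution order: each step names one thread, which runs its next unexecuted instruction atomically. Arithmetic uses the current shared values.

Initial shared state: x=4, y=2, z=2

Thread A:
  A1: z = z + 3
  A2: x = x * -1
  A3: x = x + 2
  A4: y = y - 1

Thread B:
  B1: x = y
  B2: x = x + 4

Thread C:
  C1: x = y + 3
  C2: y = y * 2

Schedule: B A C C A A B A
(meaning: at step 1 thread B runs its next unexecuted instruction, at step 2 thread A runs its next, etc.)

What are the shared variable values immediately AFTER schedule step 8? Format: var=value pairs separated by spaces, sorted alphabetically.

Answer: x=1 y=3 z=5

Derivation:
Step 1: thread B executes B1 (x = y). Shared: x=2 y=2 z=2. PCs: A@0 B@1 C@0
Step 2: thread A executes A1 (z = z + 3). Shared: x=2 y=2 z=5. PCs: A@1 B@1 C@0
Step 3: thread C executes C1 (x = y + 3). Shared: x=5 y=2 z=5. PCs: A@1 B@1 C@1
Step 4: thread C executes C2 (y = y * 2). Shared: x=5 y=4 z=5. PCs: A@1 B@1 C@2
Step 5: thread A executes A2 (x = x * -1). Shared: x=-5 y=4 z=5. PCs: A@2 B@1 C@2
Step 6: thread A executes A3 (x = x + 2). Shared: x=-3 y=4 z=5. PCs: A@3 B@1 C@2
Step 7: thread B executes B2 (x = x + 4). Shared: x=1 y=4 z=5. PCs: A@3 B@2 C@2
Step 8: thread A executes A4 (y = y - 1). Shared: x=1 y=3 z=5. PCs: A@4 B@2 C@2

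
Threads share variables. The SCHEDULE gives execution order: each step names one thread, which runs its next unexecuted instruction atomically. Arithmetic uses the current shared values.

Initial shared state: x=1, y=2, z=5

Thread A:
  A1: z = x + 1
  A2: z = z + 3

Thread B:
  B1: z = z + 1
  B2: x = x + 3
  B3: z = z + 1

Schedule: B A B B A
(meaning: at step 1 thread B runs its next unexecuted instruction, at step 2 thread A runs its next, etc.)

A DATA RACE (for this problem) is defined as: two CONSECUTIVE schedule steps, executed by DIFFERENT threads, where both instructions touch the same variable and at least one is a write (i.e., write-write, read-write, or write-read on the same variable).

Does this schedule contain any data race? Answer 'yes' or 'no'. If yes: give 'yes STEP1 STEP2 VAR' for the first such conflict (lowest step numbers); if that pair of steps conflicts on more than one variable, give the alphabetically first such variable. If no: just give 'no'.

Answer: yes 1 2 z

Derivation:
Steps 1,2: B(z = z + 1) vs A(z = x + 1). RACE on z (W-W).
Steps 2,3: A(z = x + 1) vs B(x = x + 3). RACE on x (R-W).
Steps 3,4: same thread (B). No race.
Steps 4,5: B(z = z + 1) vs A(z = z + 3). RACE on z (W-W).
First conflict at steps 1,2.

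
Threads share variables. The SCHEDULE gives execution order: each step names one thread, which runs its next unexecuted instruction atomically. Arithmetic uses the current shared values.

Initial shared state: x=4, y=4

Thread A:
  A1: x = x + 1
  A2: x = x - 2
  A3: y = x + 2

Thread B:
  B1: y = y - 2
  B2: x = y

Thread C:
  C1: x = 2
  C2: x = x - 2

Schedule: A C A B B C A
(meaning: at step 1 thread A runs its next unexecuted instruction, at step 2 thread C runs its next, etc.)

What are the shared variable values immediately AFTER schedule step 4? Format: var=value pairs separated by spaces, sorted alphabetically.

Answer: x=0 y=2

Derivation:
Step 1: thread A executes A1 (x = x + 1). Shared: x=5 y=4. PCs: A@1 B@0 C@0
Step 2: thread C executes C1 (x = 2). Shared: x=2 y=4. PCs: A@1 B@0 C@1
Step 3: thread A executes A2 (x = x - 2). Shared: x=0 y=4. PCs: A@2 B@0 C@1
Step 4: thread B executes B1 (y = y - 2). Shared: x=0 y=2. PCs: A@2 B@1 C@1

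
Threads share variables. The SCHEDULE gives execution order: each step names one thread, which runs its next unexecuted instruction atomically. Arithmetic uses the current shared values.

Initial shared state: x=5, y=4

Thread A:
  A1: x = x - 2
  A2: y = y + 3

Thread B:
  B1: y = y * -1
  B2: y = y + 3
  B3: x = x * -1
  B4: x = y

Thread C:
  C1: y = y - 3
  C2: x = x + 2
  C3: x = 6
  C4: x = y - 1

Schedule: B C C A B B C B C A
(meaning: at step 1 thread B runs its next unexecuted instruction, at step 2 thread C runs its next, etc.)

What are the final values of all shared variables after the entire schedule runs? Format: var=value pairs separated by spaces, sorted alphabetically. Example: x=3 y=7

Answer: x=-5 y=-1

Derivation:
Step 1: thread B executes B1 (y = y * -1). Shared: x=5 y=-4. PCs: A@0 B@1 C@0
Step 2: thread C executes C1 (y = y - 3). Shared: x=5 y=-7. PCs: A@0 B@1 C@1
Step 3: thread C executes C2 (x = x + 2). Shared: x=7 y=-7. PCs: A@0 B@1 C@2
Step 4: thread A executes A1 (x = x - 2). Shared: x=5 y=-7. PCs: A@1 B@1 C@2
Step 5: thread B executes B2 (y = y + 3). Shared: x=5 y=-4. PCs: A@1 B@2 C@2
Step 6: thread B executes B3 (x = x * -1). Shared: x=-5 y=-4. PCs: A@1 B@3 C@2
Step 7: thread C executes C3 (x = 6). Shared: x=6 y=-4. PCs: A@1 B@3 C@3
Step 8: thread B executes B4 (x = y). Shared: x=-4 y=-4. PCs: A@1 B@4 C@3
Step 9: thread C executes C4 (x = y - 1). Shared: x=-5 y=-4. PCs: A@1 B@4 C@4
Step 10: thread A executes A2 (y = y + 3). Shared: x=-5 y=-1. PCs: A@2 B@4 C@4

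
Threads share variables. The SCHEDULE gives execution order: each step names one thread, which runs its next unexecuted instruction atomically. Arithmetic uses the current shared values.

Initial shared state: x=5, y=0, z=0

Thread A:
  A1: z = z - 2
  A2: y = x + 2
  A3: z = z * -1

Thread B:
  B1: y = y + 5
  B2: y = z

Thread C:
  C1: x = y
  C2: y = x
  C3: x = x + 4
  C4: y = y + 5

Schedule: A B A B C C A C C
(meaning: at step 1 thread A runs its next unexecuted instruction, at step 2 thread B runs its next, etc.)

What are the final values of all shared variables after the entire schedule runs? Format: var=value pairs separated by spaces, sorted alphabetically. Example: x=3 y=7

Step 1: thread A executes A1 (z = z - 2). Shared: x=5 y=0 z=-2. PCs: A@1 B@0 C@0
Step 2: thread B executes B1 (y = y + 5). Shared: x=5 y=5 z=-2. PCs: A@1 B@1 C@0
Step 3: thread A executes A2 (y = x + 2). Shared: x=5 y=7 z=-2. PCs: A@2 B@1 C@0
Step 4: thread B executes B2 (y = z). Shared: x=5 y=-2 z=-2. PCs: A@2 B@2 C@0
Step 5: thread C executes C1 (x = y). Shared: x=-2 y=-2 z=-2. PCs: A@2 B@2 C@1
Step 6: thread C executes C2 (y = x). Shared: x=-2 y=-2 z=-2. PCs: A@2 B@2 C@2
Step 7: thread A executes A3 (z = z * -1). Shared: x=-2 y=-2 z=2. PCs: A@3 B@2 C@2
Step 8: thread C executes C3 (x = x + 4). Shared: x=2 y=-2 z=2. PCs: A@3 B@2 C@3
Step 9: thread C executes C4 (y = y + 5). Shared: x=2 y=3 z=2. PCs: A@3 B@2 C@4

Answer: x=2 y=3 z=2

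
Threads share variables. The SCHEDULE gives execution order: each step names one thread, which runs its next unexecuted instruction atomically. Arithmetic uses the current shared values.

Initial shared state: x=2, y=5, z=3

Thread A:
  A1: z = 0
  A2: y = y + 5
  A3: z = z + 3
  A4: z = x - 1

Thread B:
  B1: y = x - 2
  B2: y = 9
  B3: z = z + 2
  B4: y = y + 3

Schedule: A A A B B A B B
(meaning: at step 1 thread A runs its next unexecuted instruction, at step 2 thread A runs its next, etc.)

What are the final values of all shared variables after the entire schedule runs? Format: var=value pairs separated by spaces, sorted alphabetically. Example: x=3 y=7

Answer: x=2 y=12 z=3

Derivation:
Step 1: thread A executes A1 (z = 0). Shared: x=2 y=5 z=0. PCs: A@1 B@0
Step 2: thread A executes A2 (y = y + 5). Shared: x=2 y=10 z=0. PCs: A@2 B@0
Step 3: thread A executes A3 (z = z + 3). Shared: x=2 y=10 z=3. PCs: A@3 B@0
Step 4: thread B executes B1 (y = x - 2). Shared: x=2 y=0 z=3. PCs: A@3 B@1
Step 5: thread B executes B2 (y = 9). Shared: x=2 y=9 z=3. PCs: A@3 B@2
Step 6: thread A executes A4 (z = x - 1). Shared: x=2 y=9 z=1. PCs: A@4 B@2
Step 7: thread B executes B3 (z = z + 2). Shared: x=2 y=9 z=3. PCs: A@4 B@3
Step 8: thread B executes B4 (y = y + 3). Shared: x=2 y=12 z=3. PCs: A@4 B@4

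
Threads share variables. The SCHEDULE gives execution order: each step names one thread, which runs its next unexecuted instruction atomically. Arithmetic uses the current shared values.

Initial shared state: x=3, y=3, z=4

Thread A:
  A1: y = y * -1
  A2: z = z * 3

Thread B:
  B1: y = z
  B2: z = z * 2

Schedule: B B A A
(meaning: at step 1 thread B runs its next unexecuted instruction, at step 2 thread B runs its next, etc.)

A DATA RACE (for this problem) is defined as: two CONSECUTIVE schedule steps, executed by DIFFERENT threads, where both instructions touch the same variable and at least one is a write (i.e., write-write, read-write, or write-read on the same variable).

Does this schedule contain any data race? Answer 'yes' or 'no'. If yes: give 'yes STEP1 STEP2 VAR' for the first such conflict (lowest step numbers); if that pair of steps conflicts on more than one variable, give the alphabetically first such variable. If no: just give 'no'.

Steps 1,2: same thread (B). No race.
Steps 2,3: B(r=z,w=z) vs A(r=y,w=y). No conflict.
Steps 3,4: same thread (A). No race.

Answer: no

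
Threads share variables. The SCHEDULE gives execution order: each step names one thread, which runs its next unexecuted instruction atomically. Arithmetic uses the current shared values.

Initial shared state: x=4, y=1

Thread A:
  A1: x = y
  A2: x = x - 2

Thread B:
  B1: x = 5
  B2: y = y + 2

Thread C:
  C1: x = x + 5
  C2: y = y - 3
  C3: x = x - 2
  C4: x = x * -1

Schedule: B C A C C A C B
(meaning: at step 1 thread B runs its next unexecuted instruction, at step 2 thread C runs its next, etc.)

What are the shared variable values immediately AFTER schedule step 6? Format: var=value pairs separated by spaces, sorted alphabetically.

Answer: x=-3 y=-2

Derivation:
Step 1: thread B executes B1 (x = 5). Shared: x=5 y=1. PCs: A@0 B@1 C@0
Step 2: thread C executes C1 (x = x + 5). Shared: x=10 y=1. PCs: A@0 B@1 C@1
Step 3: thread A executes A1 (x = y). Shared: x=1 y=1. PCs: A@1 B@1 C@1
Step 4: thread C executes C2 (y = y - 3). Shared: x=1 y=-2. PCs: A@1 B@1 C@2
Step 5: thread C executes C3 (x = x - 2). Shared: x=-1 y=-2. PCs: A@1 B@1 C@3
Step 6: thread A executes A2 (x = x - 2). Shared: x=-3 y=-2. PCs: A@2 B@1 C@3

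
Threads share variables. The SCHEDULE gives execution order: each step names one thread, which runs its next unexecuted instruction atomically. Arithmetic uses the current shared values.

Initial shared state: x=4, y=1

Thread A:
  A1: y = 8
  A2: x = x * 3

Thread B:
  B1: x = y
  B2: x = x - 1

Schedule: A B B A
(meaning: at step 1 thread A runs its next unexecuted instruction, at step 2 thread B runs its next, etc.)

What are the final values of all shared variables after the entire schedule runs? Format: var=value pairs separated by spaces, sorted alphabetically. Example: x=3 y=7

Answer: x=21 y=8

Derivation:
Step 1: thread A executes A1 (y = 8). Shared: x=4 y=8. PCs: A@1 B@0
Step 2: thread B executes B1 (x = y). Shared: x=8 y=8. PCs: A@1 B@1
Step 3: thread B executes B2 (x = x - 1). Shared: x=7 y=8. PCs: A@1 B@2
Step 4: thread A executes A2 (x = x * 3). Shared: x=21 y=8. PCs: A@2 B@2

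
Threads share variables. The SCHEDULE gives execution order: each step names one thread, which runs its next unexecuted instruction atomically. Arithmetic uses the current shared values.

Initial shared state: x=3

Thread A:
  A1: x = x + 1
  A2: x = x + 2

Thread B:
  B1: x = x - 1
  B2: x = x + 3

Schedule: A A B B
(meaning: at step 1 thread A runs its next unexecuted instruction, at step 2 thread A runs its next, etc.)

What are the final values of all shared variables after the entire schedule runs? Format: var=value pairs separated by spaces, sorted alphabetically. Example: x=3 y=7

Answer: x=8

Derivation:
Step 1: thread A executes A1 (x = x + 1). Shared: x=4. PCs: A@1 B@0
Step 2: thread A executes A2 (x = x + 2). Shared: x=6. PCs: A@2 B@0
Step 3: thread B executes B1 (x = x - 1). Shared: x=5. PCs: A@2 B@1
Step 4: thread B executes B2 (x = x + 3). Shared: x=8. PCs: A@2 B@2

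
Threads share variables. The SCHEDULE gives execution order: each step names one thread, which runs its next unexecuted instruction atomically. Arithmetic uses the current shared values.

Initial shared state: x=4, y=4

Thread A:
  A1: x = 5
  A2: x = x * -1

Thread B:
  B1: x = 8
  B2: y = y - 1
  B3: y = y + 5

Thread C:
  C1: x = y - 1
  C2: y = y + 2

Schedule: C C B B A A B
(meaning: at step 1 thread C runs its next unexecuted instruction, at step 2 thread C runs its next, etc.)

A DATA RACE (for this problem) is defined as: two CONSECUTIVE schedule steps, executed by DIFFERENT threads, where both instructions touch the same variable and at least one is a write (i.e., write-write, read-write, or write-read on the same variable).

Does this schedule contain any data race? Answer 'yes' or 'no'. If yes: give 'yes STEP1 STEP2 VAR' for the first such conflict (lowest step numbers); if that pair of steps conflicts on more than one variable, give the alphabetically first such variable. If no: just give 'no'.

Steps 1,2: same thread (C). No race.
Steps 2,3: C(r=y,w=y) vs B(r=-,w=x). No conflict.
Steps 3,4: same thread (B). No race.
Steps 4,5: B(r=y,w=y) vs A(r=-,w=x). No conflict.
Steps 5,6: same thread (A). No race.
Steps 6,7: A(r=x,w=x) vs B(r=y,w=y). No conflict.

Answer: no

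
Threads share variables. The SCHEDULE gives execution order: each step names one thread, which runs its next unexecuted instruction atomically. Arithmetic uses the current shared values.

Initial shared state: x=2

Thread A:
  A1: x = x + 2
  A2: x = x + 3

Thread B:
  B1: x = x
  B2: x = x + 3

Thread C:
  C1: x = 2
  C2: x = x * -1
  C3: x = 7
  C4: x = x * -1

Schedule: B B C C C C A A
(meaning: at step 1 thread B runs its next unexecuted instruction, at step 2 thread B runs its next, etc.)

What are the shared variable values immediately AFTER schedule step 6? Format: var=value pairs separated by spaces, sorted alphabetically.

Answer: x=-7

Derivation:
Step 1: thread B executes B1 (x = x). Shared: x=2. PCs: A@0 B@1 C@0
Step 2: thread B executes B2 (x = x + 3). Shared: x=5. PCs: A@0 B@2 C@0
Step 3: thread C executes C1 (x = 2). Shared: x=2. PCs: A@0 B@2 C@1
Step 4: thread C executes C2 (x = x * -1). Shared: x=-2. PCs: A@0 B@2 C@2
Step 5: thread C executes C3 (x = 7). Shared: x=7. PCs: A@0 B@2 C@3
Step 6: thread C executes C4 (x = x * -1). Shared: x=-7. PCs: A@0 B@2 C@4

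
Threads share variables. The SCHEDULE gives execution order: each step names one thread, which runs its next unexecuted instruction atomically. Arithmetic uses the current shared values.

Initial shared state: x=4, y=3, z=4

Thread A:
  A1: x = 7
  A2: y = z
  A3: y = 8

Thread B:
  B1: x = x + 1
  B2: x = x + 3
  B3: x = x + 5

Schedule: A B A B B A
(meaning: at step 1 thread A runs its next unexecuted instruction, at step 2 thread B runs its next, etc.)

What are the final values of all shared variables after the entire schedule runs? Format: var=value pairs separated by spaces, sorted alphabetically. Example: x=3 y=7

Step 1: thread A executes A1 (x = 7). Shared: x=7 y=3 z=4. PCs: A@1 B@0
Step 2: thread B executes B1 (x = x + 1). Shared: x=8 y=3 z=4. PCs: A@1 B@1
Step 3: thread A executes A2 (y = z). Shared: x=8 y=4 z=4. PCs: A@2 B@1
Step 4: thread B executes B2 (x = x + 3). Shared: x=11 y=4 z=4. PCs: A@2 B@2
Step 5: thread B executes B3 (x = x + 5). Shared: x=16 y=4 z=4. PCs: A@2 B@3
Step 6: thread A executes A3 (y = 8). Shared: x=16 y=8 z=4. PCs: A@3 B@3

Answer: x=16 y=8 z=4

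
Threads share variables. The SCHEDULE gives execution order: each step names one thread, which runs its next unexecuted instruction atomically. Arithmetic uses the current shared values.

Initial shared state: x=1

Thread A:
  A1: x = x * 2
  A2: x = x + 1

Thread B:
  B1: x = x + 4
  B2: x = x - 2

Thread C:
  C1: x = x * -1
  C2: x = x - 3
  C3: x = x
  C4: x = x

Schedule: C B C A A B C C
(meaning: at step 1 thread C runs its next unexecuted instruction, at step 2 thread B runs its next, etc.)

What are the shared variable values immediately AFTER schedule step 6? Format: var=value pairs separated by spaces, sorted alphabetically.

Step 1: thread C executes C1 (x = x * -1). Shared: x=-1. PCs: A@0 B@0 C@1
Step 2: thread B executes B1 (x = x + 4). Shared: x=3. PCs: A@0 B@1 C@1
Step 3: thread C executes C2 (x = x - 3). Shared: x=0. PCs: A@0 B@1 C@2
Step 4: thread A executes A1 (x = x * 2). Shared: x=0. PCs: A@1 B@1 C@2
Step 5: thread A executes A2 (x = x + 1). Shared: x=1. PCs: A@2 B@1 C@2
Step 6: thread B executes B2 (x = x - 2). Shared: x=-1. PCs: A@2 B@2 C@2

Answer: x=-1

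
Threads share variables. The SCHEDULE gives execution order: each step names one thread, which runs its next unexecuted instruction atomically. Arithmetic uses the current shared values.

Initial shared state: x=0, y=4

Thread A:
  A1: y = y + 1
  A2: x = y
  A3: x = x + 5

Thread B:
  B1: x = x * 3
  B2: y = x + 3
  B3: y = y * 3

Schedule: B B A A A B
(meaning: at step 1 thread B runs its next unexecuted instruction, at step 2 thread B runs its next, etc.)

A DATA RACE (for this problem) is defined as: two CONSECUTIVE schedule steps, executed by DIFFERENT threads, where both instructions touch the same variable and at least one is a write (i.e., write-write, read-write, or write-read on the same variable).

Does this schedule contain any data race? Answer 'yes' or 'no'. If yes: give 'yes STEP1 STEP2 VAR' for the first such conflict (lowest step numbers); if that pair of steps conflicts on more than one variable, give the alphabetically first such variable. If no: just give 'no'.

Answer: yes 2 3 y

Derivation:
Steps 1,2: same thread (B). No race.
Steps 2,3: B(y = x + 3) vs A(y = y + 1). RACE on y (W-W).
Steps 3,4: same thread (A). No race.
Steps 4,5: same thread (A). No race.
Steps 5,6: A(r=x,w=x) vs B(r=y,w=y). No conflict.
First conflict at steps 2,3.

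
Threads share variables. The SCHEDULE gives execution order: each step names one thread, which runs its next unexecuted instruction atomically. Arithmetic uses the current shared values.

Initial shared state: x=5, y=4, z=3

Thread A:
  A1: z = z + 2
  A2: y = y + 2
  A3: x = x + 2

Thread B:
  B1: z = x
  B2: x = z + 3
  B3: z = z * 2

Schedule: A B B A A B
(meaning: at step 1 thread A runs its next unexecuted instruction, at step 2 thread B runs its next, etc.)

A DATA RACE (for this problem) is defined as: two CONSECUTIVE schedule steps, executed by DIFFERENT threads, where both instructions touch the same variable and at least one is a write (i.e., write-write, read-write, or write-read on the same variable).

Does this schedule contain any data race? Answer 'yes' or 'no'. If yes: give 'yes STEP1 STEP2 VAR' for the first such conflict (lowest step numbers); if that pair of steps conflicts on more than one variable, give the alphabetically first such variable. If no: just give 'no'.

Steps 1,2: A(z = z + 2) vs B(z = x). RACE on z (W-W).
Steps 2,3: same thread (B). No race.
Steps 3,4: B(r=z,w=x) vs A(r=y,w=y). No conflict.
Steps 4,5: same thread (A). No race.
Steps 5,6: A(r=x,w=x) vs B(r=z,w=z). No conflict.
First conflict at steps 1,2.

Answer: yes 1 2 z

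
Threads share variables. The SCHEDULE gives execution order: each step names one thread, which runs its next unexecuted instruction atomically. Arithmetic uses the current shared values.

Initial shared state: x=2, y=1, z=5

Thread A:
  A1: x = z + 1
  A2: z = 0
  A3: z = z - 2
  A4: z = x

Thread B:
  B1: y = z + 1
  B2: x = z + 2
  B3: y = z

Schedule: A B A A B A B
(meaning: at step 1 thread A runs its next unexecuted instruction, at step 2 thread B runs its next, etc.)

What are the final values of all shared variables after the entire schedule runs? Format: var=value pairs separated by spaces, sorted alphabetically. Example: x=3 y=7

Answer: x=0 y=0 z=0

Derivation:
Step 1: thread A executes A1 (x = z + 1). Shared: x=6 y=1 z=5. PCs: A@1 B@0
Step 2: thread B executes B1 (y = z + 1). Shared: x=6 y=6 z=5. PCs: A@1 B@1
Step 3: thread A executes A2 (z = 0). Shared: x=6 y=6 z=0. PCs: A@2 B@1
Step 4: thread A executes A3 (z = z - 2). Shared: x=6 y=6 z=-2. PCs: A@3 B@1
Step 5: thread B executes B2 (x = z + 2). Shared: x=0 y=6 z=-2. PCs: A@3 B@2
Step 6: thread A executes A4 (z = x). Shared: x=0 y=6 z=0. PCs: A@4 B@2
Step 7: thread B executes B3 (y = z). Shared: x=0 y=0 z=0. PCs: A@4 B@3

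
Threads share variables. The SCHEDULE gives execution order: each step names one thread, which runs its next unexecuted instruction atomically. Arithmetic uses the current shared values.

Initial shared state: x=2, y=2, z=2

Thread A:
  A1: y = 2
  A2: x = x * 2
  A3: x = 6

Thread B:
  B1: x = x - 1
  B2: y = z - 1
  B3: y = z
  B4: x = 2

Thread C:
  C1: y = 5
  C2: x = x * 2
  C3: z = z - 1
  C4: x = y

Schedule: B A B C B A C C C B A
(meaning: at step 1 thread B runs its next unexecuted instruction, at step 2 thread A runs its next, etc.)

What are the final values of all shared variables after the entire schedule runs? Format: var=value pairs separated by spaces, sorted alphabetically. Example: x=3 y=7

Step 1: thread B executes B1 (x = x - 1). Shared: x=1 y=2 z=2. PCs: A@0 B@1 C@0
Step 2: thread A executes A1 (y = 2). Shared: x=1 y=2 z=2. PCs: A@1 B@1 C@0
Step 3: thread B executes B2 (y = z - 1). Shared: x=1 y=1 z=2. PCs: A@1 B@2 C@0
Step 4: thread C executes C1 (y = 5). Shared: x=1 y=5 z=2. PCs: A@1 B@2 C@1
Step 5: thread B executes B3 (y = z). Shared: x=1 y=2 z=2. PCs: A@1 B@3 C@1
Step 6: thread A executes A2 (x = x * 2). Shared: x=2 y=2 z=2. PCs: A@2 B@3 C@1
Step 7: thread C executes C2 (x = x * 2). Shared: x=4 y=2 z=2. PCs: A@2 B@3 C@2
Step 8: thread C executes C3 (z = z - 1). Shared: x=4 y=2 z=1. PCs: A@2 B@3 C@3
Step 9: thread C executes C4 (x = y). Shared: x=2 y=2 z=1. PCs: A@2 B@3 C@4
Step 10: thread B executes B4 (x = 2). Shared: x=2 y=2 z=1. PCs: A@2 B@4 C@4
Step 11: thread A executes A3 (x = 6). Shared: x=6 y=2 z=1. PCs: A@3 B@4 C@4

Answer: x=6 y=2 z=1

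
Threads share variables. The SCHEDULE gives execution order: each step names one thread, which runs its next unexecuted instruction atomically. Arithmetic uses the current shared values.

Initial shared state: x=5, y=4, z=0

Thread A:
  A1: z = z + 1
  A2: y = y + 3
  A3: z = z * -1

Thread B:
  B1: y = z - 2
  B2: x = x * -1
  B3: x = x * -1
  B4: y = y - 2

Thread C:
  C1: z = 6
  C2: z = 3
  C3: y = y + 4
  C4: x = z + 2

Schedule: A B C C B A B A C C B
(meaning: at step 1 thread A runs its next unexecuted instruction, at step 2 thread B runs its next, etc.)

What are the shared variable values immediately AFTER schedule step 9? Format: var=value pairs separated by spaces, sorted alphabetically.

Step 1: thread A executes A1 (z = z + 1). Shared: x=5 y=4 z=1. PCs: A@1 B@0 C@0
Step 2: thread B executes B1 (y = z - 2). Shared: x=5 y=-1 z=1. PCs: A@1 B@1 C@0
Step 3: thread C executes C1 (z = 6). Shared: x=5 y=-1 z=6. PCs: A@1 B@1 C@1
Step 4: thread C executes C2 (z = 3). Shared: x=5 y=-1 z=3. PCs: A@1 B@1 C@2
Step 5: thread B executes B2 (x = x * -1). Shared: x=-5 y=-1 z=3. PCs: A@1 B@2 C@2
Step 6: thread A executes A2 (y = y + 3). Shared: x=-5 y=2 z=3. PCs: A@2 B@2 C@2
Step 7: thread B executes B3 (x = x * -1). Shared: x=5 y=2 z=3. PCs: A@2 B@3 C@2
Step 8: thread A executes A3 (z = z * -1). Shared: x=5 y=2 z=-3. PCs: A@3 B@3 C@2
Step 9: thread C executes C3 (y = y + 4). Shared: x=5 y=6 z=-3. PCs: A@3 B@3 C@3

Answer: x=5 y=6 z=-3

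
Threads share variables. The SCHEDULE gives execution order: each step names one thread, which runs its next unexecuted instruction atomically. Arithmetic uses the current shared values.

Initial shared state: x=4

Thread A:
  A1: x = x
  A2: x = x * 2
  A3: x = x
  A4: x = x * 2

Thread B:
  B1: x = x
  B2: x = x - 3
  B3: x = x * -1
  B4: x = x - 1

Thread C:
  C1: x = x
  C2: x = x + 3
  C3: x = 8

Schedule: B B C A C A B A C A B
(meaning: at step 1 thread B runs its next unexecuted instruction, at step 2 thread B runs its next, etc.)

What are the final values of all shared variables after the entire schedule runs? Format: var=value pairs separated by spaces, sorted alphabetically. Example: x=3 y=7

Step 1: thread B executes B1 (x = x). Shared: x=4. PCs: A@0 B@1 C@0
Step 2: thread B executes B2 (x = x - 3). Shared: x=1. PCs: A@0 B@2 C@0
Step 3: thread C executes C1 (x = x). Shared: x=1. PCs: A@0 B@2 C@1
Step 4: thread A executes A1 (x = x). Shared: x=1. PCs: A@1 B@2 C@1
Step 5: thread C executes C2 (x = x + 3). Shared: x=4. PCs: A@1 B@2 C@2
Step 6: thread A executes A2 (x = x * 2). Shared: x=8. PCs: A@2 B@2 C@2
Step 7: thread B executes B3 (x = x * -1). Shared: x=-8. PCs: A@2 B@3 C@2
Step 8: thread A executes A3 (x = x). Shared: x=-8. PCs: A@3 B@3 C@2
Step 9: thread C executes C3 (x = 8). Shared: x=8. PCs: A@3 B@3 C@3
Step 10: thread A executes A4 (x = x * 2). Shared: x=16. PCs: A@4 B@3 C@3
Step 11: thread B executes B4 (x = x - 1). Shared: x=15. PCs: A@4 B@4 C@3

Answer: x=15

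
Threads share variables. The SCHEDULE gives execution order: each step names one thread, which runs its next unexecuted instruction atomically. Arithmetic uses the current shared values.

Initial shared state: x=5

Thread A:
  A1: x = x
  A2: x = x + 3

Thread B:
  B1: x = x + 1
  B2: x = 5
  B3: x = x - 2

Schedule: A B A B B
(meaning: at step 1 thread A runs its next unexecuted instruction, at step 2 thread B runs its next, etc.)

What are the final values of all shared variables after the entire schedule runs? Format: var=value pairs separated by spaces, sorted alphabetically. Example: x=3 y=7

Step 1: thread A executes A1 (x = x). Shared: x=5. PCs: A@1 B@0
Step 2: thread B executes B1 (x = x + 1). Shared: x=6. PCs: A@1 B@1
Step 3: thread A executes A2 (x = x + 3). Shared: x=9. PCs: A@2 B@1
Step 4: thread B executes B2 (x = 5). Shared: x=5. PCs: A@2 B@2
Step 5: thread B executes B3 (x = x - 2). Shared: x=3. PCs: A@2 B@3

Answer: x=3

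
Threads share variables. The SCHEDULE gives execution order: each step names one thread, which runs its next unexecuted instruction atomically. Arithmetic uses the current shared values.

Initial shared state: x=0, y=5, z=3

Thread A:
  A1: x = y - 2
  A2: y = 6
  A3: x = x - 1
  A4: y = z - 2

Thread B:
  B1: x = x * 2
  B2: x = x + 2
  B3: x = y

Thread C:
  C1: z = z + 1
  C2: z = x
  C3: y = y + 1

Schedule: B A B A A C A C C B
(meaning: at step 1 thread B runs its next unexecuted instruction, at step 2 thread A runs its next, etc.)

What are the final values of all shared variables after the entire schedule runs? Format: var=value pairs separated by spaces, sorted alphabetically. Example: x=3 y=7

Step 1: thread B executes B1 (x = x * 2). Shared: x=0 y=5 z=3. PCs: A@0 B@1 C@0
Step 2: thread A executes A1 (x = y - 2). Shared: x=3 y=5 z=3. PCs: A@1 B@1 C@0
Step 3: thread B executes B2 (x = x + 2). Shared: x=5 y=5 z=3. PCs: A@1 B@2 C@0
Step 4: thread A executes A2 (y = 6). Shared: x=5 y=6 z=3. PCs: A@2 B@2 C@0
Step 5: thread A executes A3 (x = x - 1). Shared: x=4 y=6 z=3. PCs: A@3 B@2 C@0
Step 6: thread C executes C1 (z = z + 1). Shared: x=4 y=6 z=4. PCs: A@3 B@2 C@1
Step 7: thread A executes A4 (y = z - 2). Shared: x=4 y=2 z=4. PCs: A@4 B@2 C@1
Step 8: thread C executes C2 (z = x). Shared: x=4 y=2 z=4. PCs: A@4 B@2 C@2
Step 9: thread C executes C3 (y = y + 1). Shared: x=4 y=3 z=4. PCs: A@4 B@2 C@3
Step 10: thread B executes B3 (x = y). Shared: x=3 y=3 z=4. PCs: A@4 B@3 C@3

Answer: x=3 y=3 z=4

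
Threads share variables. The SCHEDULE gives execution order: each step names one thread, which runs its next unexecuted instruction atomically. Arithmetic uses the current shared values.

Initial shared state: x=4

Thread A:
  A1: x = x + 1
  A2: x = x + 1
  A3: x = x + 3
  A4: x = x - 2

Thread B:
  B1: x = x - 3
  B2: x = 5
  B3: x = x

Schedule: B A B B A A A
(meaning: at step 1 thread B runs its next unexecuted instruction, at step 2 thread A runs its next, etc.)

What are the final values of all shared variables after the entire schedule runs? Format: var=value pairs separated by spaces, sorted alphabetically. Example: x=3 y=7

Step 1: thread B executes B1 (x = x - 3). Shared: x=1. PCs: A@0 B@1
Step 2: thread A executes A1 (x = x + 1). Shared: x=2. PCs: A@1 B@1
Step 3: thread B executes B2 (x = 5). Shared: x=5. PCs: A@1 B@2
Step 4: thread B executes B3 (x = x). Shared: x=5. PCs: A@1 B@3
Step 5: thread A executes A2 (x = x + 1). Shared: x=6. PCs: A@2 B@3
Step 6: thread A executes A3 (x = x + 3). Shared: x=9. PCs: A@3 B@3
Step 7: thread A executes A4 (x = x - 2). Shared: x=7. PCs: A@4 B@3

Answer: x=7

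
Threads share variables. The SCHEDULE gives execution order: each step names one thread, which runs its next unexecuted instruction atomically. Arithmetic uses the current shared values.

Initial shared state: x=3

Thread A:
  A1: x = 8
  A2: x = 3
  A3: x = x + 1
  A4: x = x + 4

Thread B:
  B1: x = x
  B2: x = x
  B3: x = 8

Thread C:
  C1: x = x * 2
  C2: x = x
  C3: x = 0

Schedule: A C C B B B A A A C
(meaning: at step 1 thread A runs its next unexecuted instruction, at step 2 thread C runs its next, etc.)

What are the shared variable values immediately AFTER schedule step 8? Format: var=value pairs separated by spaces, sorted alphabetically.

Answer: x=4

Derivation:
Step 1: thread A executes A1 (x = 8). Shared: x=8. PCs: A@1 B@0 C@0
Step 2: thread C executes C1 (x = x * 2). Shared: x=16. PCs: A@1 B@0 C@1
Step 3: thread C executes C2 (x = x). Shared: x=16. PCs: A@1 B@0 C@2
Step 4: thread B executes B1 (x = x). Shared: x=16. PCs: A@1 B@1 C@2
Step 5: thread B executes B2 (x = x). Shared: x=16. PCs: A@1 B@2 C@2
Step 6: thread B executes B3 (x = 8). Shared: x=8. PCs: A@1 B@3 C@2
Step 7: thread A executes A2 (x = 3). Shared: x=3. PCs: A@2 B@3 C@2
Step 8: thread A executes A3 (x = x + 1). Shared: x=4. PCs: A@3 B@3 C@2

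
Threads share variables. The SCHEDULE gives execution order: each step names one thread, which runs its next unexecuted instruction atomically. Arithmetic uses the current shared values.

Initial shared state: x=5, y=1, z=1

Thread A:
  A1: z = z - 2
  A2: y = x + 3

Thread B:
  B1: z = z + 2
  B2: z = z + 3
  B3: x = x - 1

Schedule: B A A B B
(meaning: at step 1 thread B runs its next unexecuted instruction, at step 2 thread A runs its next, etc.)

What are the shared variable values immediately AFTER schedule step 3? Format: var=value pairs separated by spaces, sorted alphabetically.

Step 1: thread B executes B1 (z = z + 2). Shared: x=5 y=1 z=3. PCs: A@0 B@1
Step 2: thread A executes A1 (z = z - 2). Shared: x=5 y=1 z=1. PCs: A@1 B@1
Step 3: thread A executes A2 (y = x + 3). Shared: x=5 y=8 z=1. PCs: A@2 B@1

Answer: x=5 y=8 z=1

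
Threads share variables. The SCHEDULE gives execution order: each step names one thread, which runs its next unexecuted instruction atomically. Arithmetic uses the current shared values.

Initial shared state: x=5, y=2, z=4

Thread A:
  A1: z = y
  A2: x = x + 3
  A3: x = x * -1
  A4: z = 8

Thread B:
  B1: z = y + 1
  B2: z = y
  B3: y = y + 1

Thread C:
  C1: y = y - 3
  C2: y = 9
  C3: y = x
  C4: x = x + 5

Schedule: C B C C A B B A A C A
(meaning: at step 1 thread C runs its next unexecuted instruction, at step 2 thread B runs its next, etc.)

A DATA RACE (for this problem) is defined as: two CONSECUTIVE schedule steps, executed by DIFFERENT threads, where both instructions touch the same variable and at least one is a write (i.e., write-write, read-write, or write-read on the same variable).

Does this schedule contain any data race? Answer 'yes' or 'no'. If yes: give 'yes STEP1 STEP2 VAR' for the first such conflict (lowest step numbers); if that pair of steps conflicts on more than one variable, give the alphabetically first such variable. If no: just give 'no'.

Answer: yes 1 2 y

Derivation:
Steps 1,2: C(y = y - 3) vs B(z = y + 1). RACE on y (W-R).
Steps 2,3: B(z = y + 1) vs C(y = 9). RACE on y (R-W).
Steps 3,4: same thread (C). No race.
Steps 4,5: C(y = x) vs A(z = y). RACE on y (W-R).
Steps 5,6: A(z = y) vs B(z = y). RACE on z (W-W).
Steps 6,7: same thread (B). No race.
Steps 7,8: B(r=y,w=y) vs A(r=x,w=x). No conflict.
Steps 8,9: same thread (A). No race.
Steps 9,10: A(x = x * -1) vs C(x = x + 5). RACE on x (W-W).
Steps 10,11: C(r=x,w=x) vs A(r=-,w=z). No conflict.
First conflict at steps 1,2.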